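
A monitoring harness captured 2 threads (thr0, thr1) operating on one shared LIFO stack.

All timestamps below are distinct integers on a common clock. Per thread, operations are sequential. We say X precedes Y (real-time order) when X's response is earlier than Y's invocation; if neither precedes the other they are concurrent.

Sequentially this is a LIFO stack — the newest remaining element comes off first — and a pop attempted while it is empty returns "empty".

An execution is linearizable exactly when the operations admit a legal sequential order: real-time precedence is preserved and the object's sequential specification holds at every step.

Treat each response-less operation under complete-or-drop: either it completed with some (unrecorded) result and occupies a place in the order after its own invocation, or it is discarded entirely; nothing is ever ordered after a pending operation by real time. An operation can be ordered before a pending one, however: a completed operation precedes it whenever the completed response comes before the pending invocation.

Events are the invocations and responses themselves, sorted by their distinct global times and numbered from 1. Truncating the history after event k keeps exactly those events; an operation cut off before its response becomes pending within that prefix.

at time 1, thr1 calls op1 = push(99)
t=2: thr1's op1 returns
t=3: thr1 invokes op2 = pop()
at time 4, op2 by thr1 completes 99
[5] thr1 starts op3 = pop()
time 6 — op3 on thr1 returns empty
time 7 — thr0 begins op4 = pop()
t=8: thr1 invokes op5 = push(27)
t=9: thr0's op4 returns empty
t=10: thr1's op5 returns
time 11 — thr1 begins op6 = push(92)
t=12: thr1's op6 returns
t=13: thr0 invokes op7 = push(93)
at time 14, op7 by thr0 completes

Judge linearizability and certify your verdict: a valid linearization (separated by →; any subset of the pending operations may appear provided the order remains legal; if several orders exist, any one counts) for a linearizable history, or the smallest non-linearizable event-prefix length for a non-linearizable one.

1. op1 push(99), leaving stack <99>
2. op2 pop() → 99, leaving stack <>
3. op3 pop() → empty, leaving stack <>
4. op4 pop() → empty, leaving stack <>
5. op5 push(27), leaving stack <27>
6. op6 push(92), leaving stack <27,92>
7. op7 push(93), leaving stack <27,92,93>

linearizable — witness: op1 → op2 → op3 → op4 → op5 → op6 → op7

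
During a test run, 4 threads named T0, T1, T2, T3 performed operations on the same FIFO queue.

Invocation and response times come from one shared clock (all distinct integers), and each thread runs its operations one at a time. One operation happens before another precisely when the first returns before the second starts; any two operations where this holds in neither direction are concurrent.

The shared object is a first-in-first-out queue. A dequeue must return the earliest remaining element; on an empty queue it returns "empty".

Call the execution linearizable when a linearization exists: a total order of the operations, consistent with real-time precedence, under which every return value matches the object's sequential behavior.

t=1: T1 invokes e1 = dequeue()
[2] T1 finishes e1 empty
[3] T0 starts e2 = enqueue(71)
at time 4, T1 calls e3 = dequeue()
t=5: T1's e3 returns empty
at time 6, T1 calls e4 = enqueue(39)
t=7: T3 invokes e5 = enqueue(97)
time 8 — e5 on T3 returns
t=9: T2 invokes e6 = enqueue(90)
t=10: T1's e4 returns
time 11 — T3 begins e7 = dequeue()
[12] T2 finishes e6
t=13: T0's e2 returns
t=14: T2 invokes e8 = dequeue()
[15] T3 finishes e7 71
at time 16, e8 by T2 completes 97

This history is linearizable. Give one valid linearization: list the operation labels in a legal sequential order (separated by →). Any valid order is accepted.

after step 1 (e1 dequeue() → empty): queue <>
after step 2 (e3 dequeue() → empty): queue <>
after step 3 (e2 enqueue(71)): queue <71>
after step 4 (e5 enqueue(97)): queue <71,97>
after step 5 (e4 enqueue(39)): queue <71,97,39>
after step 6 (e6 enqueue(90)): queue <71,97,39,90>
after step 7 (e7 dequeue() → 71): queue <97,39,90>
after step 8 (e8 dequeue() → 97): queue <39,90>

e1 → e3 → e2 → e5 → e4 → e6 → e7 → e8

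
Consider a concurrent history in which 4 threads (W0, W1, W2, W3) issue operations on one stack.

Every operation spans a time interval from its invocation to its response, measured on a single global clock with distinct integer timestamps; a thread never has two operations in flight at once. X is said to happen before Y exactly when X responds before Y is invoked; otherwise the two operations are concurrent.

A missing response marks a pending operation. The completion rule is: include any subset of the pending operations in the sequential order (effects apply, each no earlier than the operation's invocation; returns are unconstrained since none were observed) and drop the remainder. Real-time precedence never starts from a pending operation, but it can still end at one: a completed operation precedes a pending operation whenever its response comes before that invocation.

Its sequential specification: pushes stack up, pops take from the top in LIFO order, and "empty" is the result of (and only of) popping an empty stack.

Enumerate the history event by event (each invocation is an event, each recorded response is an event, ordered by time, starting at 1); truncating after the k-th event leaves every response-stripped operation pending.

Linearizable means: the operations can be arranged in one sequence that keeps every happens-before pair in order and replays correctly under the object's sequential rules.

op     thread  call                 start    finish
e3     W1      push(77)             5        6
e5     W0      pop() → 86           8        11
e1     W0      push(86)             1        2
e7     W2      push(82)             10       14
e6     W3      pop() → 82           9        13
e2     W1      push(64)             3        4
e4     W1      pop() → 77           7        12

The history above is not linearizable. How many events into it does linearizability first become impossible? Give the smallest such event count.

events 1..12 are linearizable; a witness order is e1, e2, e3, e4, e6, e5:
1. e1 push(86), leaving stack <86>
2. e2 push(64), leaving stack <86,64>
3. e3 push(77), leaving stack <86,64,77>
4. e4 pop() → 77, leaving stack <86,64>
5. e6 pop() (pending, included), leaving stack <86>
6. e5 pop() → 86, leaving stack <>
once event 13 joins (e6's response, time 13), exhaustive search finds no witness
no completion choice of the 1 pending operation (e7) rescues it — every subset was tried
for example e1, e2, e3, e4, e5, e6 (pending dropped) fails at step 5: e5 pop() → 86 is not legal there
for example e1, e2, e3, e4, e6, e5 (pending dropped) fails at step 5: e6 pop() → 82 is not legal there

13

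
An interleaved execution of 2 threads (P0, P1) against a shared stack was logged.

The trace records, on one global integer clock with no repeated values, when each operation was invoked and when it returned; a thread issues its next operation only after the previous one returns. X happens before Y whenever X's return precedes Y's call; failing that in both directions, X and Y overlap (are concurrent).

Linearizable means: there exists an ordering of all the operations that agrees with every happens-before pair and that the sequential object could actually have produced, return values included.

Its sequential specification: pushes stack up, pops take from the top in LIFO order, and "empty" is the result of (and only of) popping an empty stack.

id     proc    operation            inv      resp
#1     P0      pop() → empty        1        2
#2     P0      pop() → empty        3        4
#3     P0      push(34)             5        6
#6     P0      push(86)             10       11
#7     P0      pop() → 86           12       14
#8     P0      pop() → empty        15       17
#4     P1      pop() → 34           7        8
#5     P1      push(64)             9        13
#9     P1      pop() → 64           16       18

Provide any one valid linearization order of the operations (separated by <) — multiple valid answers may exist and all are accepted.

#1 < #2 < #3 < #4 < #5 < #6 < #7 < #9 < #8

step 1: #1 pop() → empty — stack <>
step 2: #2 pop() → empty — stack <>
step 3: #3 push(34) — stack <34>
step 4: #4 pop() → 34 — stack <>
step 5: #5 push(64) — stack <64>
step 6: #6 push(86) — stack <64,86>
step 7: #7 pop() → 86 — stack <64>
step 8: #9 pop() → 64 — stack <>
step 9: #8 pop() → empty — stack <>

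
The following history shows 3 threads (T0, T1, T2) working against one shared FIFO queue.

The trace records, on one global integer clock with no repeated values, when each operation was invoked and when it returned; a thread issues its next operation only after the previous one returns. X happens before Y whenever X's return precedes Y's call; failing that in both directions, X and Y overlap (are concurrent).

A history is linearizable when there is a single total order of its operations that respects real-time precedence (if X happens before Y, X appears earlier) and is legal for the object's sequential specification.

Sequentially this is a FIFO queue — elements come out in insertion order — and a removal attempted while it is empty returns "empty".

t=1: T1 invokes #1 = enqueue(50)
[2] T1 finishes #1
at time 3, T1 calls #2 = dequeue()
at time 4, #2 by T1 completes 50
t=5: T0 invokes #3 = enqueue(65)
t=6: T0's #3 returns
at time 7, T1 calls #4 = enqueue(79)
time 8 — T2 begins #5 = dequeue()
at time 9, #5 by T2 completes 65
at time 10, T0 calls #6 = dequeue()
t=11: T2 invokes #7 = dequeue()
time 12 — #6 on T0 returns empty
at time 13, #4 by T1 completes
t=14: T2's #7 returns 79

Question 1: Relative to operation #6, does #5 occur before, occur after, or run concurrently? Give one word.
Answer: before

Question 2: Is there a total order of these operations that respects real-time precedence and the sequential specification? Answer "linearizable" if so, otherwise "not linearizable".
witness order: #1, #2, #3, #4, #5, #7, #6
1. #1 enqueue(50), leaving queue <50>
2. #2 dequeue() → 50, leaving queue <>
3. #3 enqueue(65), leaving queue <65>
4. #4 enqueue(79), leaving queue <65,79>
5. #5 dequeue() → 65, leaving queue <79>
6. #7 dequeue() → 79, leaving queue <>
7. #6 dequeue() → empty, leaving queue <>

linearizable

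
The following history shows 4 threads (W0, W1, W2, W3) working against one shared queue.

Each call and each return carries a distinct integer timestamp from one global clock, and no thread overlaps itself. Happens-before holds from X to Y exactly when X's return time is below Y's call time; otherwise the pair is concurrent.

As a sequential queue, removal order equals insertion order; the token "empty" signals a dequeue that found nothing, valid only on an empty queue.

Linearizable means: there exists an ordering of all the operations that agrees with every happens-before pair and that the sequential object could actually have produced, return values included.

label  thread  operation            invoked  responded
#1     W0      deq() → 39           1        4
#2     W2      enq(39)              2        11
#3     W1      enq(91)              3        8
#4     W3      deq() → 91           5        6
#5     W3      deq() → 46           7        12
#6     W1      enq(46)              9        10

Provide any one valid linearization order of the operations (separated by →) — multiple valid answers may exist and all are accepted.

1. #2 enq(39), leaving queue <39>
2. #1 deq() → 39, leaving queue <>
3. #3 enq(91), leaving queue <91>
4. #4 deq() → 91, leaving queue <>
5. #6 enq(46), leaving queue <46>
6. #5 deq() → 46, leaving queue <>

#2 → #1 → #3 → #4 → #6 → #5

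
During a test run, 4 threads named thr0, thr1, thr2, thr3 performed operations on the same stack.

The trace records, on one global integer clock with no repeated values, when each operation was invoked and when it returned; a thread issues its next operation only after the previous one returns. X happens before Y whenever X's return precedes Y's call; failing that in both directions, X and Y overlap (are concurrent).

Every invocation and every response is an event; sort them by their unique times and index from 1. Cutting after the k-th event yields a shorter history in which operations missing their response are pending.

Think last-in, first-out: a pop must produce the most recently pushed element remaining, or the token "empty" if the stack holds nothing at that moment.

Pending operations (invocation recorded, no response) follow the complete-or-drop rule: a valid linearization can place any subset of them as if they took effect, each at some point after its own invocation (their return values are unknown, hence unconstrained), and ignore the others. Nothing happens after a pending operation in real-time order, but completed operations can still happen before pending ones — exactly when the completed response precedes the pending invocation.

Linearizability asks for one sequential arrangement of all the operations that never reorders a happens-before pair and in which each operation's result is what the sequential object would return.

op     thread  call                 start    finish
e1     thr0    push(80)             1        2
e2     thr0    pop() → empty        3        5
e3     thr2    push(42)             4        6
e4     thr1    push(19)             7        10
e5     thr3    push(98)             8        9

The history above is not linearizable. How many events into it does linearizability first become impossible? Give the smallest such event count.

events 1..4 are linearizable, e.g. via e1:
after step 1 (e1 push(80)): stack <80>
with event 5 included (e2 responding at time 5), all real-time-consistent orders fail
no completion choice of the 1 pending operation (e3) rescues it — every subset was tried
take e1, e2 (pending dropped): step 2 already fails, because e2 pop() → empty cannot occur there

5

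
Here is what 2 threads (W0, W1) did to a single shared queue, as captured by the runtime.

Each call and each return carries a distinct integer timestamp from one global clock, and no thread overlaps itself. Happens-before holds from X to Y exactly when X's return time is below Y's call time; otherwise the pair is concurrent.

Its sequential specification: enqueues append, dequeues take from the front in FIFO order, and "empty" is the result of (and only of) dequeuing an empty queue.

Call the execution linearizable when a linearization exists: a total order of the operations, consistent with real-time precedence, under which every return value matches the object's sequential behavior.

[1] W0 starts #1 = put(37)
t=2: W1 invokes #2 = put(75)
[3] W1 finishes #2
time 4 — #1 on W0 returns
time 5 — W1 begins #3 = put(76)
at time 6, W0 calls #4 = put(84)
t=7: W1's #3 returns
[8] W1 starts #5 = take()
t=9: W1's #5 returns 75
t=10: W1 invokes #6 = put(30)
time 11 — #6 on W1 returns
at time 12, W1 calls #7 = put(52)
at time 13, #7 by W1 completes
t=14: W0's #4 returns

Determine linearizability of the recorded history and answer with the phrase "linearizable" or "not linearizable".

one valid linearization: #2, #1, #3, #4, #5, #6, #7
step 1: #2 put(75) — queue <75>
step 2: #1 put(37) — queue <75,37>
step 3: #3 put(76) — queue <75,37,76>
step 4: #4 put(84) — queue <75,37,76,84>
step 5: #5 take() → 75 — queue <37,76,84>
step 6: #6 put(30) — queue <37,76,84,30>
step 7: #7 put(52) — queue <37,76,84,30,52>

linearizable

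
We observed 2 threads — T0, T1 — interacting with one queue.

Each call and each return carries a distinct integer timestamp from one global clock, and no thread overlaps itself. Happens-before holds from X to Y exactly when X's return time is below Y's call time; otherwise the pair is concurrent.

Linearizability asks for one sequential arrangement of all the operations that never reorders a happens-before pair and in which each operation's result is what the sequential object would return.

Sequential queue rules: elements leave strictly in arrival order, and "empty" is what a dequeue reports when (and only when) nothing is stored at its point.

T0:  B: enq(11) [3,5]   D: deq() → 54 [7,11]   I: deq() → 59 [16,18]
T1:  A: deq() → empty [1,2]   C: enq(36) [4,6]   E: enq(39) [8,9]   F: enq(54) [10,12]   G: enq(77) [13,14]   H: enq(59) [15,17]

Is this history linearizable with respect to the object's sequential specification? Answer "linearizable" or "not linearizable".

not linearizable

through event 10 a valid linearization exists; event 11 (D responding at time 11) ends that
4 orders of the 5 completed queue ops respect real time; none is legal
include/drop combinations of the 1 pending operation (F) were all tried; none helps
sample order A, B, C, D, E (pending dropped) stalls at step 4 — D deq() → 54 has no legal effect
sample order A, B, C, E, D (pending dropped) stalls at step 5 — D deq() → 54 has no legal effect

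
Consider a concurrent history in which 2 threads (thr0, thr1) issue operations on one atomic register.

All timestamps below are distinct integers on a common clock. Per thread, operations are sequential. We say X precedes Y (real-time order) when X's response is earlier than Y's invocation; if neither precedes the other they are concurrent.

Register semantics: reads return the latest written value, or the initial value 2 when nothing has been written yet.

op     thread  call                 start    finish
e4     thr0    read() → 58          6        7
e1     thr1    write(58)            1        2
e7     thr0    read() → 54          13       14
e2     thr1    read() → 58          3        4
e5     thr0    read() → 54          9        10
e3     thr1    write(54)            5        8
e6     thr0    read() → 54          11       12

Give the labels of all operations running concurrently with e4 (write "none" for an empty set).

e4 runs from 6 to 7; window-overlapping ops are concurrent
e1 [1,2]: before
e2 [3,4]: before
e3 [5,8]: concurrent
e5 [9,10]: after
e6 [11,12]: after
e7 [13,14]: after

e3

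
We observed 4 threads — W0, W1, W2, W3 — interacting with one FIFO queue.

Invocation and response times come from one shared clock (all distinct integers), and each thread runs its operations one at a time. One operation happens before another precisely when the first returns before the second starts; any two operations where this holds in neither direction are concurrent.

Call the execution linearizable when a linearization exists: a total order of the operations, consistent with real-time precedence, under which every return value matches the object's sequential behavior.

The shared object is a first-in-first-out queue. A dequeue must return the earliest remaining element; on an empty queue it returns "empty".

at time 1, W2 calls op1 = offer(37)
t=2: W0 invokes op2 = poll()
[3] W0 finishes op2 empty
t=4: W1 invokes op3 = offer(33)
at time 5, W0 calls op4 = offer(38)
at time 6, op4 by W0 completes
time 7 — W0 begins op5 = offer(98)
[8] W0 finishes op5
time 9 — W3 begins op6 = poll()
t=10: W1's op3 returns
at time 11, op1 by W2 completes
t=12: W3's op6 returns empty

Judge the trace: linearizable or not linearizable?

not linearizable

events 1..11 are fine; event 12 — the response of op6 at time 12 — makes the prefix non-linearizable
checked exhaustively: 24 real-time-consistent orders of 6 completed operations, zero legal FIFO queue replays
one such order, op1, op2, op3, op4, op5, op6, breaks at step 2 where op2 poll() → empty is illegal
one such order, op1, op2, op4, op3, op5, op6, breaks at step 2 where op2 poll() → empty is illegal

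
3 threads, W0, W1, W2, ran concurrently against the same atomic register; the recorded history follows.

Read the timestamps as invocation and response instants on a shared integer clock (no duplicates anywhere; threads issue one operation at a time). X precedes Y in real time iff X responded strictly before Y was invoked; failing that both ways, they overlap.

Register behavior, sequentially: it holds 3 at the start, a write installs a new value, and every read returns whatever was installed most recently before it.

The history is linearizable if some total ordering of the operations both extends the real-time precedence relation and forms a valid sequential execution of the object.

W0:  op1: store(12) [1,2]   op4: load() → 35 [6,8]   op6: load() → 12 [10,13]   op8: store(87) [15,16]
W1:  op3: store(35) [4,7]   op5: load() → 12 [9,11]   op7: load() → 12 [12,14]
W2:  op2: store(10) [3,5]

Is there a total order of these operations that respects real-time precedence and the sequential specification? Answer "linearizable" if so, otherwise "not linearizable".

not linearizable

prefix check: 1..10 passes, 1..11 fails once op5's time-11 response joins
every one of the 3 real-time-consistent orders over 5 completed atomic register ops fails the sequential spec
completion choices over the 1 pending operation (op6) were checked; none helps
e.g. op1, op2, op3, op4, op5 (pending dropped): illegal at step 5, since op5 load() → 12 cannot apply there
e.g. op1, op2, op4, op3, op5 (pending dropped): illegal at step 3, since op4 load() → 35 cannot apply there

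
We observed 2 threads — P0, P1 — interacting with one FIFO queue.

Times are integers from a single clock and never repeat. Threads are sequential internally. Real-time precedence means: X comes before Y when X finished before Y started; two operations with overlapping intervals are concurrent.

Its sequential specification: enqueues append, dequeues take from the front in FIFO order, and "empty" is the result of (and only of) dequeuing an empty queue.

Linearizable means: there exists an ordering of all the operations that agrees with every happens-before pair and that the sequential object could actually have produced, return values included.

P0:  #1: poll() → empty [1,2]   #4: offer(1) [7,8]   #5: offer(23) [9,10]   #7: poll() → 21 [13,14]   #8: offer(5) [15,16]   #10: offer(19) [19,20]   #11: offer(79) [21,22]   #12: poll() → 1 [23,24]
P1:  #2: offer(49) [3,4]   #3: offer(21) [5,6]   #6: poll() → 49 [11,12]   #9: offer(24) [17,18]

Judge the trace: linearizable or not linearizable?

linearizable

witness order: #1, #2, #3, #4, #5, #6, #7, #8, #9, #10, #11, #12
1. #1 poll() → empty, leaving queue <>
2. #2 offer(49), leaving queue <49>
3. #3 offer(21), leaving queue <49,21>
4. #4 offer(1), leaving queue <49,21,1>
5. #5 offer(23), leaving queue <49,21,1,23>
6. #6 poll() → 49, leaving queue <21,1,23>
7. #7 poll() → 21, leaving queue <1,23>
8. #8 offer(5), leaving queue <1,23,5>
9. #9 offer(24), leaving queue <1,23,5,24>
10. #10 offer(19), leaving queue <1,23,5,24,19>
11. #11 offer(79), leaving queue <1,23,5,24,19,79>
12. #12 poll() → 1, leaving queue <23,5,24,19,79>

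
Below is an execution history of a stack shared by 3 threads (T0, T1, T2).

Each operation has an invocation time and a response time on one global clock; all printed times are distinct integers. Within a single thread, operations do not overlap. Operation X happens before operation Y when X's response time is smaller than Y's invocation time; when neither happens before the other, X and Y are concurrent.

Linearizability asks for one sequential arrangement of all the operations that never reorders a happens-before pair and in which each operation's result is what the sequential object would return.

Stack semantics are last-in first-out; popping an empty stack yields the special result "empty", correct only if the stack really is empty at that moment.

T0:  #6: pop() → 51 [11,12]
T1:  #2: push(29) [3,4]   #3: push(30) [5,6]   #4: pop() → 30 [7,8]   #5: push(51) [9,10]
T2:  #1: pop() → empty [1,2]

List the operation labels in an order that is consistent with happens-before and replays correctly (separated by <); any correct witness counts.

#1 < #2 < #3 < #4 < #5 < #6

after step 1 (#1 pop() → empty): stack <>
after step 2 (#2 push(29)): stack <29>
after step 3 (#3 push(30)): stack <29,30>
after step 4 (#4 pop() → 30): stack <29>
after step 5 (#5 push(51)): stack <29,51>
after step 6 (#6 pop() → 51): stack <29>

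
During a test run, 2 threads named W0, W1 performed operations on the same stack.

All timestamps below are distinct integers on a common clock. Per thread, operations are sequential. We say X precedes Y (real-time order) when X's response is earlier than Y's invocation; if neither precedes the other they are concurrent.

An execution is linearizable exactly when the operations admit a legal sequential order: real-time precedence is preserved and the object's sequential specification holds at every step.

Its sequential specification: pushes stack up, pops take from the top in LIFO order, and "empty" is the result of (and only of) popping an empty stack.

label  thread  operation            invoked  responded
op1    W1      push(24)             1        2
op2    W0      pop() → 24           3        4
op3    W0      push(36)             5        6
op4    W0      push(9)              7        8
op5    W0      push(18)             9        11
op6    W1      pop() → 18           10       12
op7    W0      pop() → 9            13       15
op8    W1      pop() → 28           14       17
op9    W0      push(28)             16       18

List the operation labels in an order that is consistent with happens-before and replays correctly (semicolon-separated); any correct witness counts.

step 1: op1 push(24) — stack <24>
step 2: op2 pop() → 24 — stack <>
step 3: op3 push(36) — stack <36>
step 4: op4 push(9) — stack <36,9>
step 5: op5 push(18) — stack <36,9,18>
step 6: op6 pop() → 18 — stack <36,9>
step 7: op7 pop() → 9 — stack <36>
step 8: op9 push(28) — stack <36,28>
step 9: op8 pop() → 28 — stack <36>

op1; op2; op3; op4; op5; op6; op7; op9; op8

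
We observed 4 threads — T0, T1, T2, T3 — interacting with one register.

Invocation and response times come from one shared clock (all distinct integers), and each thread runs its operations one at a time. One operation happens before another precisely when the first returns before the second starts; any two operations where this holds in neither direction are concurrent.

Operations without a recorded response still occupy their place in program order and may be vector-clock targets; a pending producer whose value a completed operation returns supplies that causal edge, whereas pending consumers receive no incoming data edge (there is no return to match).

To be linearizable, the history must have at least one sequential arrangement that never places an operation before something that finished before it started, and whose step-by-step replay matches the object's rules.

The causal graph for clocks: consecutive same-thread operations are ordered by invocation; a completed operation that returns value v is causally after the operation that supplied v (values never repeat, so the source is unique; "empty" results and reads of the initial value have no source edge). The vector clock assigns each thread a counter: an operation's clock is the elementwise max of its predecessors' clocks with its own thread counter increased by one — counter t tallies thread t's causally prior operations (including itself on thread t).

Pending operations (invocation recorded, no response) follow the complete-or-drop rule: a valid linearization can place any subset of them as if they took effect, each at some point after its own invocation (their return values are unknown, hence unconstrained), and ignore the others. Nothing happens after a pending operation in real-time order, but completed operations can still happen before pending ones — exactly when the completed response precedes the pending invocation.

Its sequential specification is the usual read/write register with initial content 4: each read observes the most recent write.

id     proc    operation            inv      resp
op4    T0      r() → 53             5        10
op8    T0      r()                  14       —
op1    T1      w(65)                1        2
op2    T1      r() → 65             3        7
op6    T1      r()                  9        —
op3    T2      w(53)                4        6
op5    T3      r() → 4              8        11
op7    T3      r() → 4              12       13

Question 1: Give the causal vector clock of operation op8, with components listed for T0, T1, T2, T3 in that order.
(2, 0, 1, 0)

root op op5, invoked 8: fresh clock plus T3's own tick → (0, 0, 0, 1)
root op op3, invoked 4: fresh clock plus T2's own tick → (0, 0, 1, 0)
root op op1, invoked 1: fresh clock plus T1's own tick → (0, 1, 0, 0)
op7, invoked 12, takes VC(op5)=(0, 0, 0, 1) under max, adds 1 for T3 → (0, 0, 0, 2)
op2, invoked 3, takes VC(op1)=(0, 1, 0, 0) under max, adds 1 for T1 → (0, 2, 0, 0)
op4, invoked 5, takes VC(op3)=(0, 0, 1, 0) under max, adds 1 for T0 → (1, 0, 1, 0)
op6, invoked 9, takes VC(op2)=(0, 2, 0, 0) under max, adds 1 for T1 → (0, 3, 0, 0)
op8, invoked 14, takes VC(op4)=(1, 0, 1, 0) under max, adds 1 for T0 → (2, 0, 1, 0)
target: VC(op8) = (2, 0, 1, 0)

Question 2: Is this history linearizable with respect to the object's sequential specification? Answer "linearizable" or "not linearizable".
not linearizable

the violation lands at event 11, op5's response at time 11: events 1..10 linearize, events 1..11 do not
real-time-consistent orders of the 5 completed operations: 8 — all fail the register replay
no escape via the 1 pending operation (op6): every completion choice fails
e.g. op1, op2, op3, op4, op5 (pending dropped): illegal at step 5, since op5 r() → 4 cannot apply there
e.g. op1, op2, op3, op5, op4 (pending dropped): illegal at step 4, since op5 r() → 4 cannot apply there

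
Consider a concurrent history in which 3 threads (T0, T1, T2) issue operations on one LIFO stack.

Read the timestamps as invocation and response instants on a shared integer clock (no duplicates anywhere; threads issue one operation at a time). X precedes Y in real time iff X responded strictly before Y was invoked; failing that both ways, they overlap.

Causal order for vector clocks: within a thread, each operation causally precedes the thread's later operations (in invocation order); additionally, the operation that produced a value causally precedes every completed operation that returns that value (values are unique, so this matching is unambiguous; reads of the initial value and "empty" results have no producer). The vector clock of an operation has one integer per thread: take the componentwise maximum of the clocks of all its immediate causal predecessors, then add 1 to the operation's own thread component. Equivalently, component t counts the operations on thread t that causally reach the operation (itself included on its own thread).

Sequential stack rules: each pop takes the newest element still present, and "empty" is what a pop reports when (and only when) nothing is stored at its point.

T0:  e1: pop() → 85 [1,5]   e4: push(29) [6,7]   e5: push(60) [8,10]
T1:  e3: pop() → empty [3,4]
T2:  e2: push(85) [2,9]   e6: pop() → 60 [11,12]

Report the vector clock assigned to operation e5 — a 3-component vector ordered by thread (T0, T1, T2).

(3, 0, 1)

e2, invoked 2, has no incoming edges; only T2's bump applies → (0, 0, 1)
e3, invoked 3, has no incoming edges; only T1's bump applies → (0, 1, 0)
e1 (invocation 1): componentwise max over VC(e2)=(0, 0, 1), +1 at T0, giving (1, 0, 1)
e4 (invocation 6): componentwise max over VC(e1)=(1, 0, 1), +1 at T0, giving (2, 0, 1)
e5 (invocation 8): componentwise max over VC(e4)=(2, 0, 1), +1 at T0, giving (3, 0, 1)
e6 (invocation 11): componentwise max over VC(e2)=(0, 0, 1), VC(e5)=(3, 0, 1), +1 at T2, giving (3, 0, 2)
target: VC(e5) = (3, 0, 1)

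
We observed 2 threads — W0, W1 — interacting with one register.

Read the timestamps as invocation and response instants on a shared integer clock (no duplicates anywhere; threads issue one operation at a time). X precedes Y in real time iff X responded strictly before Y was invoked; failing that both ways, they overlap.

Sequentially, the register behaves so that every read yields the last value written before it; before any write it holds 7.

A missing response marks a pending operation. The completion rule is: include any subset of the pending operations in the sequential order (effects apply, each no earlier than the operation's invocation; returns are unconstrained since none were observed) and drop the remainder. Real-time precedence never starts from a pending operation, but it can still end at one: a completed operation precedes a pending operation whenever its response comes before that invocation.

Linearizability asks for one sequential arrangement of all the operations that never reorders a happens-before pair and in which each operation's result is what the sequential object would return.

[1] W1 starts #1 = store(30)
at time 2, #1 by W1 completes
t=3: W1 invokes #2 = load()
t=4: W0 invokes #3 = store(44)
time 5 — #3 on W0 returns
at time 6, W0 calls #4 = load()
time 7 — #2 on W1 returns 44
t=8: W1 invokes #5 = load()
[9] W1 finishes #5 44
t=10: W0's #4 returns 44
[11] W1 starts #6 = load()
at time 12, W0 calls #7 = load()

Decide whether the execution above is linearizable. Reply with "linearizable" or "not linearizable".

linearizable

a witness: #1, #3, #2, #4, #5
after step 1 (#1 store(30)): value 30
after step 2 (#3 store(44)): value 44
after step 3 (#2 load() → 44): value 44
after step 4 (#4 load() → 44): value 44
after step 5 (#5 load() → 44): value 44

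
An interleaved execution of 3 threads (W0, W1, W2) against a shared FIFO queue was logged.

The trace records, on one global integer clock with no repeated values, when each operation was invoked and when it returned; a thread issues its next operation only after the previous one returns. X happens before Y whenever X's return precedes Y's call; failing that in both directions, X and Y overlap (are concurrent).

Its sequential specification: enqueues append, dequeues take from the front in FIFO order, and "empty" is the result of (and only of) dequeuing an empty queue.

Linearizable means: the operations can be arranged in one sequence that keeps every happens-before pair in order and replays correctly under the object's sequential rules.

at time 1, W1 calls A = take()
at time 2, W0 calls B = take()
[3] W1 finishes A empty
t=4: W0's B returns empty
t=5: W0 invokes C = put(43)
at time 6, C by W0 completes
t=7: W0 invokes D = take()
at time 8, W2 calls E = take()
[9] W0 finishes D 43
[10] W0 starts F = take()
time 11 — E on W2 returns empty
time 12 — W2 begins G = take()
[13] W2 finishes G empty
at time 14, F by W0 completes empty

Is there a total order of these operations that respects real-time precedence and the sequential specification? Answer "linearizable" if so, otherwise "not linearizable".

linearizable

witness order: A, B, C, D, E, F, G
after step 1 (A take() → empty): queue <>
after step 2 (B take() → empty): queue <>
after step 3 (C put(43)): queue <43>
after step 4 (D take() → 43): queue <>
after step 5 (E take() → empty): queue <>
after step 6 (F take() → empty): queue <>
after step 7 (G take() → empty): queue <>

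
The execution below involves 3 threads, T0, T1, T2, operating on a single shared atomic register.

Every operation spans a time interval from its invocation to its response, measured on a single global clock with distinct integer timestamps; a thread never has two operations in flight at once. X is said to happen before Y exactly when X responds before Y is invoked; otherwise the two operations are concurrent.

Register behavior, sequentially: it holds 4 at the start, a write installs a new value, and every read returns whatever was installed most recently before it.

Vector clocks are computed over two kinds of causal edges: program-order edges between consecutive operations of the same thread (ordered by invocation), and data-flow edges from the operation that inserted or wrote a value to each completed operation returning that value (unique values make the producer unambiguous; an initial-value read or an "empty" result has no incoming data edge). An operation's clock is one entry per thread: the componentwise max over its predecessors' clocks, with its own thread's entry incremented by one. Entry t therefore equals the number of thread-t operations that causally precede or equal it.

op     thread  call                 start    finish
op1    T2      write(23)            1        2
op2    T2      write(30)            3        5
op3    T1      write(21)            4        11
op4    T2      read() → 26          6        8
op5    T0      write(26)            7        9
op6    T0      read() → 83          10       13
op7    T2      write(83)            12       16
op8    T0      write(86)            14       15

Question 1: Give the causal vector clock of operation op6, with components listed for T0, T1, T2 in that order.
Answer: (2, 0, 4)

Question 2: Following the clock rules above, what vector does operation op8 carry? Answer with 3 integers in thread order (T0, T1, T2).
Answer: (3, 0, 4)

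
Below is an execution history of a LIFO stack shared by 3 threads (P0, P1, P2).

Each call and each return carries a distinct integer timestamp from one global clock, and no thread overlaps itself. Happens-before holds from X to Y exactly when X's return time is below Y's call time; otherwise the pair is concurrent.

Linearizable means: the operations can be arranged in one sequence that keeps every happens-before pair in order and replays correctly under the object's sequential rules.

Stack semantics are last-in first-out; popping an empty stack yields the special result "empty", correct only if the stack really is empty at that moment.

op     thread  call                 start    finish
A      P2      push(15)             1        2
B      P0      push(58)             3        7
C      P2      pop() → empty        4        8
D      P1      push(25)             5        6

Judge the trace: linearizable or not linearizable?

not linearizable

already the first 8 events (up to C's response at time 8) admit no linearization; the first 7 still do
4 completed operations, 6 real-time-consistent orders — every LIFO stack replay fails
take A, B, C, D: step 3 already fails, because C pop() → empty cannot occur there
take A, B, D, C: step 4 already fails, because C pop() → empty cannot occur there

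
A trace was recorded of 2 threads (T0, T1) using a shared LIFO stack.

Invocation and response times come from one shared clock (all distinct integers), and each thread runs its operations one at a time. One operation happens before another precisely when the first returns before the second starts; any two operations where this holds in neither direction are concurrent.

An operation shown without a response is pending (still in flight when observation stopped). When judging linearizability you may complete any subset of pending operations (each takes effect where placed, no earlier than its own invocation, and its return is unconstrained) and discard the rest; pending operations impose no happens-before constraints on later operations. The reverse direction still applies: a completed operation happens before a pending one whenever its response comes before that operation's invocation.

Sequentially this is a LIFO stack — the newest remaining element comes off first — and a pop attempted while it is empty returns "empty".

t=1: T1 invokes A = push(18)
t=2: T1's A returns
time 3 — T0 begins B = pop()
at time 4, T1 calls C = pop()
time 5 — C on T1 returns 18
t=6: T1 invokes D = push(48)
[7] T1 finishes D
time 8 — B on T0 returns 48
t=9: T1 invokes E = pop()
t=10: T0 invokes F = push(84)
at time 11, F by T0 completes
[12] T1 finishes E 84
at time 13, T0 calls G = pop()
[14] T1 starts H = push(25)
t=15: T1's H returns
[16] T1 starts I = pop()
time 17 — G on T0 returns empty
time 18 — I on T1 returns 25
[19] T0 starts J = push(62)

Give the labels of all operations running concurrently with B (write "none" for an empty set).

overlap test against B [3,8]: concurrent iff the interval meets 3..8
A [1,2]: before
C [4,5]: concurrent
D [6,7]: concurrent
E [9,12]: after
F [10,11]: after
G [13,17]: after
H [14,15]: after
I [16,18]: after
J [19,…): after

C, D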